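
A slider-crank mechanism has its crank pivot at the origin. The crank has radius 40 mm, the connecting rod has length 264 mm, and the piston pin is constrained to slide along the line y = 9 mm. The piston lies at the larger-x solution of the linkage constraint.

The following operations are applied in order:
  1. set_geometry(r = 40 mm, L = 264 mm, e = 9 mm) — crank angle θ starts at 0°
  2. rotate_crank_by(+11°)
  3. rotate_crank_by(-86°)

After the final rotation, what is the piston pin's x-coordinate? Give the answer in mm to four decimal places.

270.0193

set_geometry: r = 40 mm, L = 264 mm, e = 9 mm; θ ← 0°
rotate_crank_by(+11°): θ ← 0° +11° = 11°
rotate_crank_by(-86°): θ ← 11° -86° = -75°
crank pin P = (r cos θ, r sin θ) = (10.352762, -38.637033)
h = r sin θ − e = -38.637033 − 9 = -47.637033
x = r cos θ + √(L² − h²) = 10.352762 + √(69696.0 − 2269.2869) = 10.352762 + 259.666542 = 270.019304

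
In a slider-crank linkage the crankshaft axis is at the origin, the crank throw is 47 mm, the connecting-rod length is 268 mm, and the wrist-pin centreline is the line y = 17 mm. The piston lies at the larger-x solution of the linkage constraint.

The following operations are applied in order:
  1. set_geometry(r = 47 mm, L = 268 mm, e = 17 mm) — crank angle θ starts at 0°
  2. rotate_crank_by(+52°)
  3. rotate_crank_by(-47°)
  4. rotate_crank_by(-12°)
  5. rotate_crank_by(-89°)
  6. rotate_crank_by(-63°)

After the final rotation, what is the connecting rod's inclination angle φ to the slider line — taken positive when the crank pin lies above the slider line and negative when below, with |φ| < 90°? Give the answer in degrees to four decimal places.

set_geometry: r = 47 mm, L = 268 mm, e = 17 mm; θ ← 0°
rotate_crank_by(+52°): θ ← 0° +52° = 52°
rotate_crank_by(-47°): θ ← 52° -47° = 5°
rotate_crank_by(-12°): θ ← 5° -12° = -7°
rotate_crank_by(-89°): θ ← -7° -89° = -96°
rotate_crank_by(-63°): θ ← -96° -63° = -159°
crank pin P = (r cos θ, r sin θ) = (-43.878280, -16.843294)
h = r sin θ − e = -16.843294 − 17 = -33.843294
sin φ = h / L = -33.843294 / 268 = -0.12628095
φ = arcsin(-0.12628095) = -7.254735°

-7.2547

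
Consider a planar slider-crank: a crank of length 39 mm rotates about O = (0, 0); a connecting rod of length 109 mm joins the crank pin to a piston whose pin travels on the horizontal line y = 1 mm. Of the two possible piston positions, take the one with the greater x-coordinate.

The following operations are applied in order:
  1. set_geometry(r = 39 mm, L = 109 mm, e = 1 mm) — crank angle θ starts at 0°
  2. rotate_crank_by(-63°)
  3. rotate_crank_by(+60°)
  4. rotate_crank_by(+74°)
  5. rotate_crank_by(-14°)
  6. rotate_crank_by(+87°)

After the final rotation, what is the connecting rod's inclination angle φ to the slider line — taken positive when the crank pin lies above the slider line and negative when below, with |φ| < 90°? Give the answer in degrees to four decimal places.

11.6033

set_geometry: r = 39 mm, L = 109 mm, e = 1 mm; θ ← 0°
rotate_crank_by(-63°): θ ← 0° -63° = -63°
rotate_crank_by(+60°): θ ← -63° +60° = -3°
rotate_crank_by(+74°): θ ← -3° +74° = 71°
rotate_crank_by(-14°): θ ← 71° -14° = 57°
rotate_crank_by(+87°): θ ← 57° +87° = 144°
crank pin P = (r cos θ, r sin θ) = (-31.551663, 22.923625)
h = r sin θ − e = 22.923625 − 1 = 21.923625
sin φ = h / L = 21.923625 / 109 = 0.20113417
φ = arcsin(0.20113417) = 11.603290°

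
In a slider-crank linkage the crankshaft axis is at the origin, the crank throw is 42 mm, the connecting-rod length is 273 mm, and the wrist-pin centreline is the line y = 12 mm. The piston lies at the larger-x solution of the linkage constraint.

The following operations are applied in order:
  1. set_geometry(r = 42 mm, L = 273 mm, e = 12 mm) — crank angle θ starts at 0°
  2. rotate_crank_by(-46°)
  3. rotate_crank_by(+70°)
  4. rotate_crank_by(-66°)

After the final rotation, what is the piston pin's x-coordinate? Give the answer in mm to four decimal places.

set_geometry: r = 42 mm, L = 273 mm, e = 12 mm; θ ← 0°
rotate_crank_by(-46°): θ ← 0° -46° = -46°
rotate_crank_by(+70°): θ ← -46° +70° = 24°
rotate_crank_by(-66°): θ ← 24° -66° = -42°
crank pin P = (r cos θ, r sin θ) = (31.212083, -28.103485)
h = r sin θ − e = -28.103485 − 12 = -40.103485
x = r cos θ + √(L² − h²) = 31.212083 + √(74529.0 − 1608.2895) = 31.212083 + 270.038350 = 301.250433

301.2504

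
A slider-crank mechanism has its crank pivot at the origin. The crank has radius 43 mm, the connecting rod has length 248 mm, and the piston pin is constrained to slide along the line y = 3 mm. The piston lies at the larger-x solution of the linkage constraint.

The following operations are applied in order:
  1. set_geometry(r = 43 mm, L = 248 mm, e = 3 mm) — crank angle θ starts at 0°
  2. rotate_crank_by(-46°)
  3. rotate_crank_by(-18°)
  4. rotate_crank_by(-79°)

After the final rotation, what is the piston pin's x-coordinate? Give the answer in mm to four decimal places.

211.9716

set_geometry: r = 43 mm, L = 248 mm, e = 3 mm; θ ← 0°
rotate_crank_by(-46°): θ ← 0° -46° = -46°
rotate_crank_by(-18°): θ ← -46° -18° = -64°
rotate_crank_by(-79°): θ ← -64° -79° = -143°
crank pin P = (r cos θ, r sin θ) = (-34.341327, -25.878046)
h = r sin θ − e = -25.878046 − 3 = -28.878046
x = r cos θ + √(L² − h²) = -34.341327 + √(61504.0 − 833.9415) = -34.341327 + 246.312928 = 211.971601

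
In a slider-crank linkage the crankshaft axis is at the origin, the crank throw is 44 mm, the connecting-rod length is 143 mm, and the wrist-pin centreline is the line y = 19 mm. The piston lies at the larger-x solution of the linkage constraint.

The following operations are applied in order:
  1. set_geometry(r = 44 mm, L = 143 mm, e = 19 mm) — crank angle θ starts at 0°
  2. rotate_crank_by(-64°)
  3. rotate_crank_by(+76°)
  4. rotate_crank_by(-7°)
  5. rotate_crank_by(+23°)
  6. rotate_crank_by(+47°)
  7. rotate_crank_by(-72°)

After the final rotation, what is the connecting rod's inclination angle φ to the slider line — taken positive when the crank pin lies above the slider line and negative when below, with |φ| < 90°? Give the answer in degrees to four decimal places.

set_geometry: r = 44 mm, L = 143 mm, e = 19 mm; θ ← 0°
rotate_crank_by(-64°): θ ← 0° -64° = -64°
rotate_crank_by(+76°): θ ← -64° +76° = 12°
rotate_crank_by(-7°): θ ← 12° -7° = 5°
rotate_crank_by(+23°): θ ← 5° +23° = 28°
rotate_crank_by(+47°): θ ← 28° +47° = 75°
rotate_crank_by(-72°): θ ← 75° -72° = 3°
crank pin P = (r cos θ, r sin θ) = (43.939700, 2.302782)
h = r sin θ − e = 2.302782 − 19 = -16.697218
sin φ = h / L = -16.697218 / 143 = -0.11676376
φ = arcsin(-0.11676376) = -6.705367°

-6.7054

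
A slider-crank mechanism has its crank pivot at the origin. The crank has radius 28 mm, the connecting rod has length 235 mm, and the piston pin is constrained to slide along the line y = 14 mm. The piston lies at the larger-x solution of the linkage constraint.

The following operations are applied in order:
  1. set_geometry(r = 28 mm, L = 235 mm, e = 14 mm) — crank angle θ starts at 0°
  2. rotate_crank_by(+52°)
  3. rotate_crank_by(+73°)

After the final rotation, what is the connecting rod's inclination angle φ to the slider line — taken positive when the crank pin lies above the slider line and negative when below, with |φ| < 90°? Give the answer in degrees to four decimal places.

set_geometry: r = 28 mm, L = 235 mm, e = 14 mm; θ ← 0°
rotate_crank_by(+52°): θ ← 0° +52° = 52°
rotate_crank_by(+73°): θ ← 52° +73° = 125°
crank pin P = (r cos θ, r sin θ) = (-16.060140, 22.936257)
h = r sin θ − e = 22.936257 − 14 = 8.936257
sin φ = h / L = 8.936257 / 235 = 0.03802663
φ = arcsin(0.03802663) = 2.179291°

2.1793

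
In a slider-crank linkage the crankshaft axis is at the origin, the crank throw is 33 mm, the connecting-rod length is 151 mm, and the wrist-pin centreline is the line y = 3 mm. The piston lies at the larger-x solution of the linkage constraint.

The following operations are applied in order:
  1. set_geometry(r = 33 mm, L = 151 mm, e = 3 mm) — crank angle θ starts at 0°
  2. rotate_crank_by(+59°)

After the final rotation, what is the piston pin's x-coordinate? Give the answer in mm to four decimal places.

set_geometry: r = 33 mm, L = 151 mm, e = 3 mm; θ ← 0°
rotate_crank_by(+59°): θ ← 0° +59° = 59°
crank pin P = (r cos θ, r sin θ) = (16.996256, 28.286521)
h = r sin θ − e = 28.286521 − 3 = 25.286521
x = r cos θ + √(L² − h²) = 16.996256 + √(22801.0 − 639.4081) = 16.996256 + 148.867699 = 165.863956

165.8640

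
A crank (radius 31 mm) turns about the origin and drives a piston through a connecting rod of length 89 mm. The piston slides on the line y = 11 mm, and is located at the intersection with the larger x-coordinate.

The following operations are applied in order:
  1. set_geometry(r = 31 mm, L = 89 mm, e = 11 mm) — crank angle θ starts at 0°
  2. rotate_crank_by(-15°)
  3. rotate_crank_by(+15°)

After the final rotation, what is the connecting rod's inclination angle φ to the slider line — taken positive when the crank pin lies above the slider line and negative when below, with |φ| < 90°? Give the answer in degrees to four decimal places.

-7.0997

set_geometry: r = 31 mm, L = 89 mm, e = 11 mm; θ ← 0°
rotate_crank_by(-15°): θ ← 0° -15° = -15°
rotate_crank_by(+15°): θ ← -15° +15° = 0°
crank pin P = (r cos θ, r sin θ) = (31.000000, 0.000000)
h = r sin θ − e = 0.000000 − 11 = -11.000000
sin φ = h / L = -11.000000 / 89 = -0.12359551
φ = arcsin(-0.12359551) = -7.099655°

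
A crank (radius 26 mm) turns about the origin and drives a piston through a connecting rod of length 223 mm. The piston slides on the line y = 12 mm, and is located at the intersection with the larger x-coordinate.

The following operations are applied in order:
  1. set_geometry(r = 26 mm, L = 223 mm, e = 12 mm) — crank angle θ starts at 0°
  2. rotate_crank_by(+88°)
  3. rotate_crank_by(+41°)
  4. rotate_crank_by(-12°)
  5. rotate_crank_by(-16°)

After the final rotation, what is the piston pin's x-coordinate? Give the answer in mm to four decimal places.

set_geometry: r = 26 mm, L = 223 mm, e = 12 mm; θ ← 0°
rotate_crank_by(+88°): θ ← 0° +88° = 88°
rotate_crank_by(+41°): θ ← 88° +41° = 129°
rotate_crank_by(-12°): θ ← 129° -12° = 117°
rotate_crank_by(-16°): θ ← 117° -16° = 101°
crank pin P = (r cos θ, r sin θ) = (-4.961034, 25.522307)
h = r sin θ − e = 25.522307 − 12 = 13.522307
x = r cos θ + √(L² − h²) = -4.961034 + √(49729.0 − 182.8528) = -4.961034 + 222.589639 = 217.628605

217.6286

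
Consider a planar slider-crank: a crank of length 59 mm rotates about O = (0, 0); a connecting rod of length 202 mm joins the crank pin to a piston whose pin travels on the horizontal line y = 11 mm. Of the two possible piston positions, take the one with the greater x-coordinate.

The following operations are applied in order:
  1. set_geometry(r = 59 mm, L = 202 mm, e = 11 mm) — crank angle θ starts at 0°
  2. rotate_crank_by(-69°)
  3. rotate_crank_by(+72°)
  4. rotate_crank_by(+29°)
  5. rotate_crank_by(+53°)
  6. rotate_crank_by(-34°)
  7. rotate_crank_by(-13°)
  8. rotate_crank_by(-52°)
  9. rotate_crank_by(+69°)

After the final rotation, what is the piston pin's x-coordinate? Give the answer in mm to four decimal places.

set_geometry: r = 59 mm, L = 202 mm, e = 11 mm; θ ← 0°
rotate_crank_by(-69°): θ ← 0° -69° = -69°
rotate_crank_by(+72°): θ ← -69° +72° = 3°
rotate_crank_by(+29°): θ ← 3° +29° = 32°
rotate_crank_by(+53°): θ ← 32° +53° = 85°
rotate_crank_by(-34°): θ ← 85° -34° = 51°
rotate_crank_by(-13°): θ ← 51° -13° = 38°
rotate_crank_by(-52°): θ ← 38° -52° = -14°
rotate_crank_by(+69°): θ ← -14° +69° = 55°
crank pin P = (r cos θ, r sin θ) = (33.841010, 48.329971)
h = r sin θ − e = 48.329971 − 11 = 37.329971
x = r cos θ + √(L² − h²) = 33.841010 + √(40804.0 − 1393.5267) = 33.841010 + 198.520713 = 232.361722

232.3617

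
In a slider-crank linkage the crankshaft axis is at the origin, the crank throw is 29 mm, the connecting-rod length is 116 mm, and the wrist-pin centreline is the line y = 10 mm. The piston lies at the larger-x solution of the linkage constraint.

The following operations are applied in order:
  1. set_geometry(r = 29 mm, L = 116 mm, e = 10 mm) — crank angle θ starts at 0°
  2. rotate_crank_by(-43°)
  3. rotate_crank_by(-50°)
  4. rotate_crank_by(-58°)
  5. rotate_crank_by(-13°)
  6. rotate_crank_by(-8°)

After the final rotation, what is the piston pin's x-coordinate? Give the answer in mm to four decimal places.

86.4299

set_geometry: r = 29 mm, L = 116 mm, e = 10 mm; θ ← 0°
rotate_crank_by(-43°): θ ← 0° -43° = -43°
rotate_crank_by(-50°): θ ← -43° -50° = -93°
rotate_crank_by(-58°): θ ← -93° -58° = -151°
rotate_crank_by(-13°): θ ← -151° -13° = -164°
rotate_crank_by(-8°): θ ← -164° -8° = -172°
crank pin P = (r cos θ, r sin θ) = (-28.717774, -4.036020)
h = r sin θ − e = -4.036020 − 10 = -14.036020
x = r cos θ + √(L² − h²) = -28.717774 + √(13456.0 − 197.0099) = -28.717774 + 115.147688 = 86.429914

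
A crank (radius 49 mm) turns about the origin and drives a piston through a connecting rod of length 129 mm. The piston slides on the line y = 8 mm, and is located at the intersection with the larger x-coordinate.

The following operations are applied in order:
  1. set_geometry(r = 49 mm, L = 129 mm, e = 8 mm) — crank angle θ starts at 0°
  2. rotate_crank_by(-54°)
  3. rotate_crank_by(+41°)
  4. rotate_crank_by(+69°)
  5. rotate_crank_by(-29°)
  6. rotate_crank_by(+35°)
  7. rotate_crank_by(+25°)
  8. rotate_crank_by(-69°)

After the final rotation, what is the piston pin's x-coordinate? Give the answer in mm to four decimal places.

set_geometry: r = 49 mm, L = 129 mm, e = 8 mm; θ ← 0°
rotate_crank_by(-54°): θ ← 0° -54° = -54°
rotate_crank_by(+41°): θ ← -54° +41° = -13°
rotate_crank_by(+69°): θ ← -13° +69° = 56°
rotate_crank_by(-29°): θ ← 56° -29° = 27°
rotate_crank_by(+35°): θ ← 27° +35° = 62°
rotate_crank_by(+25°): θ ← 62° +25° = 87°
rotate_crank_by(-69°): θ ← 87° -69° = 18°
crank pin P = (r cos θ, r sin θ) = (46.601769, 15.141833)
h = r sin θ − e = 15.141833 − 8 = 7.141833
x = r cos θ + √(L² − h²) = 46.601769 + √(16641.0 − 51.0058) = 46.601769 + 128.802151 = 175.403921

175.4039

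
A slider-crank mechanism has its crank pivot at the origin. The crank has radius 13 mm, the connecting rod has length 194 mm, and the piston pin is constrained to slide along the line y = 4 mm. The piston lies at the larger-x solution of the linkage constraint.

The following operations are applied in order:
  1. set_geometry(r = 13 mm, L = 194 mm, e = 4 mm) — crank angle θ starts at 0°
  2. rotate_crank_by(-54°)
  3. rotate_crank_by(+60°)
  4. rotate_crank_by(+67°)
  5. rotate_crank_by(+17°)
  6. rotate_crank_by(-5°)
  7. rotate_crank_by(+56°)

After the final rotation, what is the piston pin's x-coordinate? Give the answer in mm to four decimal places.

183.8520

set_geometry: r = 13 mm, L = 194 mm, e = 4 mm; θ ← 0°
rotate_crank_by(-54°): θ ← 0° -54° = -54°
rotate_crank_by(+60°): θ ← -54° +60° = 6°
rotate_crank_by(+67°): θ ← 6° +67° = 73°
rotate_crank_by(+17°): θ ← 73° +17° = 90°
rotate_crank_by(-5°): θ ← 90° -5° = 85°
rotate_crank_by(+56°): θ ← 85° +56° = 141°
crank pin P = (r cos θ, r sin θ) = (-10.102897, 8.181165)
h = r sin θ − e = 8.181165 − 4 = 4.181165
x = r cos θ + √(L² − h²) = -10.102897 + √(37636.0 − 17.4821) = -10.102897 + 193.954938 = 183.852040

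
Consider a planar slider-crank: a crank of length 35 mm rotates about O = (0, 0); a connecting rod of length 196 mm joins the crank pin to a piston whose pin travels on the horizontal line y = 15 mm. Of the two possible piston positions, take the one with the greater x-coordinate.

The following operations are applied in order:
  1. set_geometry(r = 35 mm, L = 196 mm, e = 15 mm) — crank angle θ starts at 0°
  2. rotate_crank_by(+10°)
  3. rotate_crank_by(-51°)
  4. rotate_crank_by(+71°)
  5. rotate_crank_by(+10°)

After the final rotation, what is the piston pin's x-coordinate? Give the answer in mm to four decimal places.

set_geometry: r = 35 mm, L = 196 mm, e = 15 mm; θ ← 0°
rotate_crank_by(+10°): θ ← 0° +10° = 10°
rotate_crank_by(-51°): θ ← 10° -51° = -41°
rotate_crank_by(+71°): θ ← -41° +71° = 30°
rotate_crank_by(+10°): θ ← 30° +10° = 40°
crank pin P = (r cos θ, r sin θ) = (26.811556, 22.497566)
h = r sin θ − e = 22.497566 − 15 = 7.497566
x = r cos θ + √(L² − h²) = 26.811556 + √(38416.0 − 56.2135) = 26.811556 + 195.856546 = 222.668101

222.6681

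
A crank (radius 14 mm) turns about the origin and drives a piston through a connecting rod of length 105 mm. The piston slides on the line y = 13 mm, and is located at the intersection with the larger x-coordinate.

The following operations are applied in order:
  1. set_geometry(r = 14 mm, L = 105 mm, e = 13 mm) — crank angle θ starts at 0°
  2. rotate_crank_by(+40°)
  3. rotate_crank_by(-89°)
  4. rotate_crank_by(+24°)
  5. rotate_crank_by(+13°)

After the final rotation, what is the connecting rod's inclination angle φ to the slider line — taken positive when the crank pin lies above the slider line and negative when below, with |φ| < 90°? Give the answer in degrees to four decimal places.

set_geometry: r = 14 mm, L = 105 mm, e = 13 mm; θ ← 0°
rotate_crank_by(+40°): θ ← 0° +40° = 40°
rotate_crank_by(-89°): θ ← 40° -89° = -49°
rotate_crank_by(+24°): θ ← -49° +24° = -25°
rotate_crank_by(+13°): θ ← -25° +13° = -12°
crank pin P = (r cos θ, r sin θ) = (13.694066, -2.910764)
h = r sin θ − e = -2.910764 − 13 = -15.910764
sin φ = h / L = -15.910764 / 105 = -0.15153108
φ = arcsin(-0.15153108) = -8.715665°

-8.7157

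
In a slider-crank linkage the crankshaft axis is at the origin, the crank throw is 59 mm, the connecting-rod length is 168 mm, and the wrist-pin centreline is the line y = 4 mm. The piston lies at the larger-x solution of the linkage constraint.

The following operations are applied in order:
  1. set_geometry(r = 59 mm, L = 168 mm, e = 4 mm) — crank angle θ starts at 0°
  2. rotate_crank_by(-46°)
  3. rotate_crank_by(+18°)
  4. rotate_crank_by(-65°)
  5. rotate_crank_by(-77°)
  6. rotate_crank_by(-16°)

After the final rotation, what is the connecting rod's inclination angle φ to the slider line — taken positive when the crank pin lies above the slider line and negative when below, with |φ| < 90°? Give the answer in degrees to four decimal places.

set_geometry: r = 59 mm, L = 168 mm, e = 4 mm; θ ← 0°
rotate_crank_by(-46°): θ ← 0° -46° = -46°
rotate_crank_by(+18°): θ ← -46° +18° = -28°
rotate_crank_by(-65°): θ ← -28° -65° = -93°
rotate_crank_by(-77°): θ ← -93° -77° = -170°
rotate_crank_by(-16°): θ ← -170° -16° = -186°
crank pin P = (r cos θ, r sin θ) = (-58.676792, 6.167179)
h = r sin θ − e = 6.167179 − 4 = 2.167179
sin φ = h / L = 2.167179 / 168 = 0.01289988
φ = arcsin(0.01289988) = 0.739129°

0.7391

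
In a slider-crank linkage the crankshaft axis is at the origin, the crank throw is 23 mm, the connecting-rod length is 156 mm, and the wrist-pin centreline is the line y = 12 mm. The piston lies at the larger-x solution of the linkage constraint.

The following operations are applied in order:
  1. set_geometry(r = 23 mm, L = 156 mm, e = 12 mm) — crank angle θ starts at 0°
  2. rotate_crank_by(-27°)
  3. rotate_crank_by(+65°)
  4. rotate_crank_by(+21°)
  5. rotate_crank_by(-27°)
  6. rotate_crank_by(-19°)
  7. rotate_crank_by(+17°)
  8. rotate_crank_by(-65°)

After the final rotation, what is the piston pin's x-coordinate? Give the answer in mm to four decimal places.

set_geometry: r = 23 mm, L = 156 mm, e = 12 mm; θ ← 0°
rotate_crank_by(-27°): θ ← 0° -27° = -27°
rotate_crank_by(+65°): θ ← -27° +65° = 38°
rotate_crank_by(+21°): θ ← 38° +21° = 59°
rotate_crank_by(-27°): θ ← 59° -27° = 32°
rotate_crank_by(-19°): θ ← 32° -19° = 13°
rotate_crank_by(+17°): θ ← 13° +17° = 30°
rotate_crank_by(-65°): θ ← 30° -65° = -35°
crank pin P = (r cos θ, r sin θ) = (18.840497, -13.192258)
h = r sin θ − e = -13.192258 − 12 = -25.192258
x = r cos θ + √(L² − h²) = 18.840497 + √(24336.0 − 634.6499) = 18.840497 + 153.952428 = 172.792925

172.7929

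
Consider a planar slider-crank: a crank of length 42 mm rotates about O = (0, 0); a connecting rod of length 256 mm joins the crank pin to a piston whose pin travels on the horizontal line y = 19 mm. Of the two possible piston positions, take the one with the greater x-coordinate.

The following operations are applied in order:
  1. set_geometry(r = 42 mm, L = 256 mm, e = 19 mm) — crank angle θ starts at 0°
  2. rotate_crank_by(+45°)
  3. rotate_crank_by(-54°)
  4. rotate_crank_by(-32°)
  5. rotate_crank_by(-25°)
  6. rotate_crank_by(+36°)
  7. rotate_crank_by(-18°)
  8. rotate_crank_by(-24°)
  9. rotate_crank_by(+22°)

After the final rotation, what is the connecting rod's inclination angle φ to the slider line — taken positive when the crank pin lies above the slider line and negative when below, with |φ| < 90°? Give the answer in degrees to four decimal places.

-11.5310

set_geometry: r = 42 mm, L = 256 mm, e = 19 mm; θ ← 0°
rotate_crank_by(+45°): θ ← 0° +45° = 45°
rotate_crank_by(-54°): θ ← 45° -54° = -9°
rotate_crank_by(-32°): θ ← -9° -32° = -41°
rotate_crank_by(-25°): θ ← -41° -25° = -66°
rotate_crank_by(+36°): θ ← -66° +36° = -30°
rotate_crank_by(-18°): θ ← -30° -18° = -48°
rotate_crank_by(-24°): θ ← -48° -24° = -72°
rotate_crank_by(+22°): θ ← -72° +22° = -50°
crank pin P = (r cos θ, r sin θ) = (26.997080, -32.173867)
h = r sin θ − e = -32.173867 − 19 = -51.173867
sin φ = h / L = -51.173867 / 256 = -0.19989792
φ = arcsin(-0.19989792) = -11.530990°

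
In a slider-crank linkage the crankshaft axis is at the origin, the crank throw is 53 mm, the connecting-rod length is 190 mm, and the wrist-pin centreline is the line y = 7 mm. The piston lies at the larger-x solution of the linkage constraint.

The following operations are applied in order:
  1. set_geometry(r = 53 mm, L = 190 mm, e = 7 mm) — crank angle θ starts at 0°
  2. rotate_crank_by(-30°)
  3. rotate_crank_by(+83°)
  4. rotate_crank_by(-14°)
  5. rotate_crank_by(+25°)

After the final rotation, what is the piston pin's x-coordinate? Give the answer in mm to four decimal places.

208.8373

set_geometry: r = 53 mm, L = 190 mm, e = 7 mm; θ ← 0°
rotate_crank_by(-30°): θ ← 0° -30° = -30°
rotate_crank_by(+83°): θ ← -30° +83° = 53°
rotate_crank_by(-14°): θ ← 53° -14° = 39°
rotate_crank_by(+25°): θ ← 39° +25° = 64°
crank pin P = (r cos θ, r sin θ) = (23.233671, 47.636084)
h = r sin θ − e = 47.636084 − 7 = 40.636084
x = r cos θ + √(L² − h²) = 23.233671 + √(36100.0 − 1651.2914) = 23.233671 + 185.603633 = 208.837304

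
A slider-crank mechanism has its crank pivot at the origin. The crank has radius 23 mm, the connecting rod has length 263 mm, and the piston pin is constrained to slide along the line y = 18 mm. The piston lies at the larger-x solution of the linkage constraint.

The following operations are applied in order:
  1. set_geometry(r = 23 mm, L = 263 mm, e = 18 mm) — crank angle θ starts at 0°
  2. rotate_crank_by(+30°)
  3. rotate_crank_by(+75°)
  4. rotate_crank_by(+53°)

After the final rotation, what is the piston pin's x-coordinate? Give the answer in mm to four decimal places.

set_geometry: r = 23 mm, L = 263 mm, e = 18 mm; θ ← 0°
rotate_crank_by(+30°): θ ← 0° +30° = 30°
rotate_crank_by(+75°): θ ← 30° +75° = 105°
rotate_crank_by(+53°): θ ← 105° +53° = 158°
crank pin P = (r cos θ, r sin θ) = (-21.325229, 8.615952)
h = r sin θ − e = 8.615952 − 18 = -9.384048
x = r cos θ + √(L² − h²) = -21.325229 + √(69169.0 − 88.0604) = -21.325229 + 262.832532 = 241.507303

241.5073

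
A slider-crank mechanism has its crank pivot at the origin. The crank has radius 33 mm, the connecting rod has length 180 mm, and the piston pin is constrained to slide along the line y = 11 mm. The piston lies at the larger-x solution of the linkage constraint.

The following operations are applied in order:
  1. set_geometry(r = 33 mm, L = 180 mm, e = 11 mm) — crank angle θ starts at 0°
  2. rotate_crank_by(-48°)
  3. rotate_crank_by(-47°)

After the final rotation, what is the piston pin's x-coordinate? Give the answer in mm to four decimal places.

set_geometry: r = 33 mm, L = 180 mm, e = 11 mm; θ ← 0°
rotate_crank_by(-48°): θ ← 0° -48° = -48°
rotate_crank_by(-47°): θ ← -48° -47° = -95°
crank pin P = (r cos θ, r sin θ) = (-2.876140, -32.874425)
h = r sin θ − e = -32.874425 − 11 = -43.874425
x = r cos θ + √(L² − h²) = -2.876140 + √(32400.0 − 1924.9652) = -2.876140 + 174.571002 = 171.694863

171.6949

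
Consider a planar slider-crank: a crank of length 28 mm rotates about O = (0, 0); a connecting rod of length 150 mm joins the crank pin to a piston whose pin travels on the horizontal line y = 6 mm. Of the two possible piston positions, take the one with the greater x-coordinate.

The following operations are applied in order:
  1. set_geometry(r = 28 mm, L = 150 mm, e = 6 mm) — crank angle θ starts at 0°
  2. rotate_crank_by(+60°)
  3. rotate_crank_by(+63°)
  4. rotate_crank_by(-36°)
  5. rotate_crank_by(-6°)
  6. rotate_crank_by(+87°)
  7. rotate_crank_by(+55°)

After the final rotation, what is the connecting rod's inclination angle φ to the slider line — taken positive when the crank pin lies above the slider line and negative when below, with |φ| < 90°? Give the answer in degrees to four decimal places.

set_geometry: r = 28 mm, L = 150 mm, e = 6 mm; θ ← 0°
rotate_crank_by(+60°): θ ← 0° +60° = 60°
rotate_crank_by(+63°): θ ← 60° +63° = 123°
rotate_crank_by(-36°): θ ← 123° -36° = 87°
rotate_crank_by(-6°): θ ← 87° -6° = 81°
rotate_crank_by(+87°): θ ← 81° +87° = 168°
rotate_crank_by(+55°): θ ← 168° +55° = 223°
crank pin P = (r cos θ, r sin θ) = (-20.477904, -19.095954)
h = r sin θ − e = -19.095954 − 6 = -25.095954
sin φ = h / L = -25.095954 / 150 = -0.16730636
φ = arcsin(-0.16730636) = -9.631242°

-9.6312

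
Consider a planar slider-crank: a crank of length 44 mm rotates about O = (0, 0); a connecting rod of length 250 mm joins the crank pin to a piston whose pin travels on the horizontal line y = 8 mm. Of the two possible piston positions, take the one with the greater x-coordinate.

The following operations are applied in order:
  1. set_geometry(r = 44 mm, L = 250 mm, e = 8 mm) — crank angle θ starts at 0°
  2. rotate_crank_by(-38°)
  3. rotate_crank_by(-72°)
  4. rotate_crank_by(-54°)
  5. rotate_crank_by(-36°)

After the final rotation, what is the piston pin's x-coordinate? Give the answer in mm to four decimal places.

set_geometry: r = 44 mm, L = 250 mm, e = 8 mm; θ ← 0°
rotate_crank_by(-38°): θ ← 0° -38° = -38°
rotate_crank_by(-72°): θ ← -38° -72° = -110°
rotate_crank_by(-54°): θ ← -110° -54° = -164°
rotate_crank_by(-36°): θ ← -164° -36° = -200°
crank pin P = (r cos θ, r sin θ) = (-41.346475, 15.048886)
h = r sin θ − e = 15.048886 − 8 = 7.048886
x = r cos θ + √(L² − h²) = -41.346475 + √(62500.0 − 49.6868) = -41.346475 + 249.900607 = 208.554131

208.5541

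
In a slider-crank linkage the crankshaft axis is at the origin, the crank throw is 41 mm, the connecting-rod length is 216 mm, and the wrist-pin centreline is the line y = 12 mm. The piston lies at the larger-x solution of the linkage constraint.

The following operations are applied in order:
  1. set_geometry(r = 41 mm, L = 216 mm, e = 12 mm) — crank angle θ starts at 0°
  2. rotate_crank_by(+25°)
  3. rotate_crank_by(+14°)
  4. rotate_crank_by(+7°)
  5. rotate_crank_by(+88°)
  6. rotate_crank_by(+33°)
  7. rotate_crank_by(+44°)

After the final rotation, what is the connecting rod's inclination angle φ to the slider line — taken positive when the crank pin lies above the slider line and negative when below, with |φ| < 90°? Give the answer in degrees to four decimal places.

set_geometry: r = 41 mm, L = 216 mm, e = 12 mm; θ ← 0°
rotate_crank_by(+25°): θ ← 0° +25° = 25°
rotate_crank_by(+14°): θ ← 25° +14° = 39°
rotate_crank_by(+7°): θ ← 39° +7° = 46°
rotate_crank_by(+88°): θ ← 46° +88° = 134°
rotate_crank_by(+33°): θ ← 134° +33° = 167°
rotate_crank_by(+44°): θ ← 167° +44° = 211°
crank pin P = (r cos θ, r sin θ) = (-35.143859, -21.116561)
h = r sin θ − e = -21.116561 − 12 = -33.116561
sin φ = h / L = -33.116561 / 216 = -0.15331741
φ = arcsin(-0.15331741) = -8.819225°

-8.8192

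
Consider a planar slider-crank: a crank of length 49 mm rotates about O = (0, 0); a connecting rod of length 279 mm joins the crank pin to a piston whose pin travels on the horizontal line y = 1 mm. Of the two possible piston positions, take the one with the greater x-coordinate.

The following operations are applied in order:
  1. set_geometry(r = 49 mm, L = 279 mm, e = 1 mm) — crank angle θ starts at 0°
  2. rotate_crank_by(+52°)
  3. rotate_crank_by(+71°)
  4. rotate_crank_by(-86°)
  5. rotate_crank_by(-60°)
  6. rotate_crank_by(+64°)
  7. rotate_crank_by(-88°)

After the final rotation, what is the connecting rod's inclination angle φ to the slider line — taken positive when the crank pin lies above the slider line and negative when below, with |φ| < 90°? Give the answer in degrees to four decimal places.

-7.5869

set_geometry: r = 49 mm, L = 279 mm, e = 1 mm; θ ← 0°
rotate_crank_by(+52°): θ ← 0° +52° = 52°
rotate_crank_by(+71°): θ ← 52° +71° = 123°
rotate_crank_by(-86°): θ ← 123° -86° = 37°
rotate_crank_by(-60°): θ ← 37° -60° = -23°
rotate_crank_by(+64°): θ ← -23° +64° = 41°
rotate_crank_by(-88°): θ ← 41° -88° = -47°
crank pin P = (r cos θ, r sin θ) = (33.417920, -35.836331)
h = r sin θ − e = -35.836331 − 1 = -36.836331
sin φ = h / L = -36.836331 / 279 = -0.13202986
φ = arcsin(-0.13202986) = -7.586906°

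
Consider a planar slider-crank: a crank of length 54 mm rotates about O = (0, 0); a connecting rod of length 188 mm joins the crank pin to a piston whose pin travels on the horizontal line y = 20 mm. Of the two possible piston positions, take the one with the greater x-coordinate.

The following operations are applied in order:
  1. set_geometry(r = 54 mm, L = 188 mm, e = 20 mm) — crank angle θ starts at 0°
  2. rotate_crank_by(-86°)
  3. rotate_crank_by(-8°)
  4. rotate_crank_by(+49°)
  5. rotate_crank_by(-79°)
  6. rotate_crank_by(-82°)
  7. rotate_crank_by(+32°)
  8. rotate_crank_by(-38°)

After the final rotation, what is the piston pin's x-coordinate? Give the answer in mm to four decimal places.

set_geometry: r = 54 mm, L = 188 mm, e = 20 mm; θ ← 0°
rotate_crank_by(-86°): θ ← 0° -86° = -86°
rotate_crank_by(-8°): θ ← -86° -8° = -94°
rotate_crank_by(+49°): θ ← -94° +49° = -45°
rotate_crank_by(-79°): θ ← -45° -79° = -124°
rotate_crank_by(-82°): θ ← -124° -82° = -206°
rotate_crank_by(+32°): θ ← -206° +32° = -174°
rotate_crank_by(-38°): θ ← -174° -38° = -212°
crank pin P = (r cos θ, r sin θ) = (-45.794597, 28.615640)
h = r sin θ − e = 28.615640 − 20 = 8.615640
x = r cos θ + √(L² − h²) = -45.794597 + √(35344.0 − 74.2293) = -45.794597 + 187.802478 = 142.007881

142.0079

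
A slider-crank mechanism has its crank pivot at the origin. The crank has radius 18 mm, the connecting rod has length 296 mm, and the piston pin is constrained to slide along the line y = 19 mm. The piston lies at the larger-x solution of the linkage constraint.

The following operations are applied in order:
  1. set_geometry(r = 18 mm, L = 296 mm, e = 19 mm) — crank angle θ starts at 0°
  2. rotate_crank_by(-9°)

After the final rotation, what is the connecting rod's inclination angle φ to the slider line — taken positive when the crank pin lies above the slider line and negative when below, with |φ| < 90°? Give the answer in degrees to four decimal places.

set_geometry: r = 18 mm, L = 296 mm, e = 19 mm; θ ← 0°
rotate_crank_by(-9°): θ ← 0° -9° = -9°
crank pin P = (r cos θ, r sin θ) = (17.778390, -2.815820)
h = r sin θ − e = -2.815820 − 19 = -21.815820
sin φ = h / L = -21.815820 / 296 = -0.07370210
φ = arcsin(-0.07370210) = -4.226651°

-4.2267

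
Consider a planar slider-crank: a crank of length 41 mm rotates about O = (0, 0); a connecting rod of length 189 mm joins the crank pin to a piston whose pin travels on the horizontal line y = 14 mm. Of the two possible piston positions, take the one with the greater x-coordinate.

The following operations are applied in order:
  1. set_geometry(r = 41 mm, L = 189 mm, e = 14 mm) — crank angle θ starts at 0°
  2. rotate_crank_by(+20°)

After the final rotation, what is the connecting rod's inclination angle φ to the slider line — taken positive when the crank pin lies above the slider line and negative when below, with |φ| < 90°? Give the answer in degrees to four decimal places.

set_geometry: r = 41 mm, L = 189 mm, e = 14 mm; θ ← 0°
rotate_crank_by(+20°): θ ← 0° +20° = 20°
crank pin P = (r cos θ, r sin θ) = (38.527397, 14.022826)
h = r sin θ − e = 14.022826 − 14 = 0.022826
sin φ = h / L = 0.022826 / 189 = 0.00012077
φ = arcsin(0.00012077) = 0.006920°

0.0069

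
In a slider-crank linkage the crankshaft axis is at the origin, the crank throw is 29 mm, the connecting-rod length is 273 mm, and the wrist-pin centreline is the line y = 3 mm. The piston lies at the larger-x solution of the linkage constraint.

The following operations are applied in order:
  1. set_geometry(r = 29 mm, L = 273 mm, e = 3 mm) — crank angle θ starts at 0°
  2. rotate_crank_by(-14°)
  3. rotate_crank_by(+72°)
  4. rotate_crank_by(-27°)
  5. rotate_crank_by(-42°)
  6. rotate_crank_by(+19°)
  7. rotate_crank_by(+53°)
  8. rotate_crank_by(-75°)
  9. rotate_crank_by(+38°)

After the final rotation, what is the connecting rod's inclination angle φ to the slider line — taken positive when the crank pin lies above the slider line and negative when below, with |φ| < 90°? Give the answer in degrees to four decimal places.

set_geometry: r = 29 mm, L = 273 mm, e = 3 mm; θ ← 0°
rotate_crank_by(-14°): θ ← 0° -14° = -14°
rotate_crank_by(+72°): θ ← -14° +72° = 58°
rotate_crank_by(-27°): θ ← 58° -27° = 31°
rotate_crank_by(-42°): θ ← 31° -42° = -11°
rotate_crank_by(+19°): θ ← -11° +19° = 8°
rotate_crank_by(+53°): θ ← 8° +53° = 61°
rotate_crank_by(-75°): θ ← 61° -75° = -14°
rotate_crank_by(+38°): θ ← -14° +38° = 24°
crank pin P = (r cos θ, r sin θ) = (26.492818, 11.795363)
h = r sin θ − e = 11.795363 − 3 = 8.795363
sin φ = h / L = 8.795363 / 273 = 0.03221745
φ = arcsin(0.03221745) = 1.846243°

1.8462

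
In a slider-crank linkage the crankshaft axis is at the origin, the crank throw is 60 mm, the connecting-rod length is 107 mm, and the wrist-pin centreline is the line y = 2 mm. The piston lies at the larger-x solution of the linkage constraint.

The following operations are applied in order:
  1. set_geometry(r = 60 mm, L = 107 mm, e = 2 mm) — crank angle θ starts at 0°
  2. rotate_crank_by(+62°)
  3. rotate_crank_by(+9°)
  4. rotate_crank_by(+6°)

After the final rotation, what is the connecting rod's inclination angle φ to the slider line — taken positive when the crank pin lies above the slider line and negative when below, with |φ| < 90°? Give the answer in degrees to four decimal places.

31.8491

set_geometry: r = 60 mm, L = 107 mm, e = 2 mm; θ ← 0°
rotate_crank_by(+62°): θ ← 0° +62° = 62°
rotate_crank_by(+9°): θ ← 62° +9° = 71°
rotate_crank_by(+6°): θ ← 71° +6° = 77°
crank pin P = (r cos θ, r sin θ) = (13.497063, 58.462204)
h = r sin θ − e = 58.462204 − 2 = 56.462204
sin φ = h / L = 56.462204 / 107 = 0.52768415
φ = arcsin(0.52768415) = 31.849115°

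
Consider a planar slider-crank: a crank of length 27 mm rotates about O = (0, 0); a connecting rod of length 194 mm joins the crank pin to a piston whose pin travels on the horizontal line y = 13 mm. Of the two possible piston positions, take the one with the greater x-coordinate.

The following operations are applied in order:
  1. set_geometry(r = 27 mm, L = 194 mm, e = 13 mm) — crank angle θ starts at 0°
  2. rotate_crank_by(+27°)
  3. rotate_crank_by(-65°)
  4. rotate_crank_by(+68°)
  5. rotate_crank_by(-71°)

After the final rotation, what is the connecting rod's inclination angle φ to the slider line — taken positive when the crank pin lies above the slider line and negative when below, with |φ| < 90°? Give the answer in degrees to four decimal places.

-9.1093

set_geometry: r = 27 mm, L = 194 mm, e = 13 mm; θ ← 0°
rotate_crank_by(+27°): θ ← 0° +27° = 27°
rotate_crank_by(-65°): θ ← 27° -65° = -38°
rotate_crank_by(+68°): θ ← -38° +68° = 30°
rotate_crank_by(-71°): θ ← 30° -71° = -41°
crank pin P = (r cos θ, r sin θ) = (20.377159, -17.713594)
h = r sin θ − e = -17.713594 − 13 = -30.713594
sin φ = h / L = -30.713594 / 194 = -0.15831749
φ = arcsin(-0.15831749) = -9.109251°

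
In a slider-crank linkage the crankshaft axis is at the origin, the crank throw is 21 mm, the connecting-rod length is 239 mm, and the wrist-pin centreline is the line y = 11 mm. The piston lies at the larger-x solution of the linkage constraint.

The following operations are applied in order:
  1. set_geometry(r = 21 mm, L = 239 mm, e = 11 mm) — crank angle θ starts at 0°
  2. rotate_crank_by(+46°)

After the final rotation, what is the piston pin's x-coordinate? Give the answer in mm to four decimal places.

set_geometry: r = 21 mm, L = 239 mm, e = 11 mm; θ ← 0°
rotate_crank_by(+46°): θ ← 0° +46° = 46°
crank pin P = (r cos θ, r sin θ) = (14.587826, 15.106136)
h = r sin θ − e = 15.106136 − 11 = 4.106136
x = r cos θ + √(L² − h²) = 14.587826 + √(57121.0 − 16.8604) = 14.587826 + 238.964725 = 253.552550

253.5526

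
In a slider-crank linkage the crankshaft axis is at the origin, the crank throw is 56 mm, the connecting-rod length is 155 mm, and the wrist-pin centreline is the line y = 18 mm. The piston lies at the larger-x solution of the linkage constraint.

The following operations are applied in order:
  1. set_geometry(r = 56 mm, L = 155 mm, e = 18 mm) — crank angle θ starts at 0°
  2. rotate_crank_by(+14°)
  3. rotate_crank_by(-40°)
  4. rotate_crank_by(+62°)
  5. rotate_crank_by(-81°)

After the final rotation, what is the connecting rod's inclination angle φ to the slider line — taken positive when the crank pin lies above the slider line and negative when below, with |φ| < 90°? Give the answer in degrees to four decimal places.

-21.8143

set_geometry: r = 56 mm, L = 155 mm, e = 18 mm; θ ← 0°
rotate_crank_by(+14°): θ ← 0° +14° = 14°
rotate_crank_by(-40°): θ ← 14° -40° = -26°
rotate_crank_by(+62°): θ ← -26° +62° = 36°
rotate_crank_by(-81°): θ ← 36° -81° = -45°
crank pin P = (r cos θ, r sin θ) = (39.597980, -39.597980)
h = r sin θ − e = -39.597980 − 18 = -57.597980
sin φ = h / L = -57.597980 / 155 = -0.37159987
φ = arcsin(-0.37159987) = -21.814319°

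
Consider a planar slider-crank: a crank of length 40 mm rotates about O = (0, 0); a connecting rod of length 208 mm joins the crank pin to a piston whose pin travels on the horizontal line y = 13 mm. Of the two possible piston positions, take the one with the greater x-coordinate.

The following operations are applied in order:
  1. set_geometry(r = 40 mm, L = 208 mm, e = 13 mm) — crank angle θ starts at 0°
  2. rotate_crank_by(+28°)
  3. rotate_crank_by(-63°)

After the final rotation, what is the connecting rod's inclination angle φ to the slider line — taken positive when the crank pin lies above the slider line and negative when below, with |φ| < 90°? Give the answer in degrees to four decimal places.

set_geometry: r = 40 mm, L = 208 mm, e = 13 mm; θ ← 0°
rotate_crank_by(+28°): θ ← 0° +28° = 28°
rotate_crank_by(-63°): θ ← 28° -63° = -35°
crank pin P = (r cos θ, r sin θ) = (32.766082, -22.943057)
h = r sin θ − e = -22.943057 − 13 = -35.943057
sin φ = h / L = -35.943057 / 208 = -0.17280316
φ = arcsin(-0.17280316) = -9.950841°

-9.9508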